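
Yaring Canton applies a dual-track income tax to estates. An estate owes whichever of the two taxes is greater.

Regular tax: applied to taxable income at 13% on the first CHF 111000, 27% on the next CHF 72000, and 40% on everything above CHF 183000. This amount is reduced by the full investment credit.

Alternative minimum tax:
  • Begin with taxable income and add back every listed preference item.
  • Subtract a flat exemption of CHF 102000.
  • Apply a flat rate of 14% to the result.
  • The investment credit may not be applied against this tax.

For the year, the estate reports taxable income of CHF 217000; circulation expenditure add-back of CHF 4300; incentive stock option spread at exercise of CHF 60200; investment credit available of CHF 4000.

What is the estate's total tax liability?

Alternative minimum tax:
  Adjusted income: CHF 217000 + CHF 4300 + CHF 60200 = CHF 281500
  Less exemption CHF 102000 → base CHF 179500
  CHF 179500 × 14% = CHF 25130

Regular tax:
  CHF 111000 × 13% = CHF 14430
  CHF 72000 × 27% = CHF 19440
  CHF 34000 × 40% = CHF 13600
  → CHF 47470
  Less investment credit CHF 4000 → CHF 43470

CHF 43470 > CHF 25130, so the regular tax governs.

CHF 43470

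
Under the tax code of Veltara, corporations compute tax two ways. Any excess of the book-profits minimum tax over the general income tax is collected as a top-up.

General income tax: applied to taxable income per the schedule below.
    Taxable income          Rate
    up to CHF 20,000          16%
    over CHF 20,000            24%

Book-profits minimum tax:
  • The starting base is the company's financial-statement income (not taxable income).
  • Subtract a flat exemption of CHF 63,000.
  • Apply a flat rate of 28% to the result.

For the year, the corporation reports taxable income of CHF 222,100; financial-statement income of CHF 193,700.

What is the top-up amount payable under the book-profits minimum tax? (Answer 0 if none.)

General income tax:
  CHF 20,000 × 16% = CHF 3,200
  CHF 202,100 × 24% = CHF 48,504
  → CHF 51,704

Book-profits minimum tax:
  Base (financial-statement income): CHF 193,700
  Less exemption CHF 63,000 → base CHF 130,700
  CHF 130,700 × 28% = CHF 36,596

CHF 36,596 ≤ CHF 51,704, so no add-on is due.

CHF 0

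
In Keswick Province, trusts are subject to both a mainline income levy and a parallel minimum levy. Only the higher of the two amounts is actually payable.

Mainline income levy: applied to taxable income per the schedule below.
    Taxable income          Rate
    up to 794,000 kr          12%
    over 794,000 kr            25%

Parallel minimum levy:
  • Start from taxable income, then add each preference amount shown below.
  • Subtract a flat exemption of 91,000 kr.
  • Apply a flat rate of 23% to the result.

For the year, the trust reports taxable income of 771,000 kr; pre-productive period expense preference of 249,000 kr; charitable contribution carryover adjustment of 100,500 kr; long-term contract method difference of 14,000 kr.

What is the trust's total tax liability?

240,005 kr

Parallel minimum levy:
  Adjusted income: 771,000 kr + 249,000 kr + 100,500 kr + 14,000 kr = 1,134,500 kr
  Less exemption 91,000 kr → base 1,043,500 kr
  1,043,500 kr × 23% = 240,005 kr

Mainline income levy:
  771,000 kr × 12% = 92,520 kr

240,005 kr > 92,520 kr, so the parallel minimum levy is the binding amount.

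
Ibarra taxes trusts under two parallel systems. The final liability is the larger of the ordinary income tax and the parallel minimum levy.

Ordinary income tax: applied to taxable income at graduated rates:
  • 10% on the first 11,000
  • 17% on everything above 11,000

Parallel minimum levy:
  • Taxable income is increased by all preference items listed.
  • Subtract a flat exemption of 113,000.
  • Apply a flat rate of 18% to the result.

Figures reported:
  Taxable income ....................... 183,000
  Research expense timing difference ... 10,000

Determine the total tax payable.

30,340

Parallel minimum levy:
  Adjusted income: 183,000 + 10,000 = 193,000
  Less exemption 113,000 → base 80,000
  80,000 × 18% = 14,400

Ordinary income tax:
  11,000 × 10% = 1,100
  172,000 × 17% = 29,240
  → 30,340

30,340 > 14,400, so the ordinary income tax governs.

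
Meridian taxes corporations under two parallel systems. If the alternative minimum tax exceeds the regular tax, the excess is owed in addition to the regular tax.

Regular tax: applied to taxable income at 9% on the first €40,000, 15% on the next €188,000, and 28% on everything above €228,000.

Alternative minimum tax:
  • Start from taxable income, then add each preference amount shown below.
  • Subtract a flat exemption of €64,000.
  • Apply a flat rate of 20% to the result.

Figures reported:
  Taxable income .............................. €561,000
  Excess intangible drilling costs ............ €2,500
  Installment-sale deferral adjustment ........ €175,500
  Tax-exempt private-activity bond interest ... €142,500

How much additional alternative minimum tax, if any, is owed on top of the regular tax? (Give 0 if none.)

Regular tax:
  €40,000 × 9% = €3,600
  €188,000 × 15% = €28,200
  €333,000 × 28% = €93,240
  → €125,040

Alternative minimum tax:
  Adjusted income: €561,000 + €2,500 + €175,500 + €142,500 = €881,500
  Less exemption €64,000 → base €817,500
  €817,500 × 20% = €163,500

Excess of alternative minimum tax over regular tax: €163,500 − €125,040 = €38,460.

€38,460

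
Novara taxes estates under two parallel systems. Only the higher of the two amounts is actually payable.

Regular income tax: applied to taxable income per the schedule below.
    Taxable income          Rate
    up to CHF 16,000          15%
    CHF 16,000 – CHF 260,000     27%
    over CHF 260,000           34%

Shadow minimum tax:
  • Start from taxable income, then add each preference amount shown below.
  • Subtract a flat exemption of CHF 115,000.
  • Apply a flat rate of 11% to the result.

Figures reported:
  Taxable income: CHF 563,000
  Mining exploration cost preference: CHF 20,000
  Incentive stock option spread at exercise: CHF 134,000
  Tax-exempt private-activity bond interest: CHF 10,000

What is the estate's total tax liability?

CHF 171,300

Regular income tax:
  CHF 16,000 × 15% = CHF 2,400
  CHF 244,000 × 27% = CHF 65,880
  CHF 303,000 × 34% = CHF 103,020
  → CHF 171,300

Shadow minimum tax:
  Adjusted income: CHF 563,000 + CHF 20,000 + CHF 134,000 + CHF 10,000 = CHF 727,000
  Less exemption CHF 115,000 → base CHF 612,000
  CHF 612,000 × 11% = CHF 67,320

CHF 171,300 > CHF 67,320, so the regular income tax governs.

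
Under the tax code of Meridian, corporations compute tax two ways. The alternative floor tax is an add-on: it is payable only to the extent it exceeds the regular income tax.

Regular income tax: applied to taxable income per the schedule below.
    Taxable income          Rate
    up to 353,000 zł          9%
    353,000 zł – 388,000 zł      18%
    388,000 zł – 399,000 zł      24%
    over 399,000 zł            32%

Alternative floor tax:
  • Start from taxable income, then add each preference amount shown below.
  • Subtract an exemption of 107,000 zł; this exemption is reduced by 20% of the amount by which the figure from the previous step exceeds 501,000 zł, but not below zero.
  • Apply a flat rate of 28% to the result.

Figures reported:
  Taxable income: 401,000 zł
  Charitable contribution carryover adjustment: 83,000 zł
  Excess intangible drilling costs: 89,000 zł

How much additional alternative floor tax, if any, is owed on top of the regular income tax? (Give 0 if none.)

93,162 zł

Alternative floor tax:
  Adjusted income: 401,000 zł + 83,000 zł + 89,000 zł = 573,000 zł
  Exemption: 107,000 zł − 20% × (573,000 zł − 501,000 zł) = 107,000 zł − 14,400 zł = 92,600 zł
  Base: 573,000 zł − 92,600 zł = 480,400 zł
  480,400 zł × 28% = 134,512 zł

Regular income tax:
  353,000 zł × 9% = 31,770 zł
  35,000 zł × 18% = 6,300 zł
  11,000 zł × 24% = 2,640 zł
  2,000 zł × 32% = 640 zł
  → 41,350 zł

Excess of alternative floor tax over regular income tax: 134,512 zł − 41,350 zł = 93,162 zł.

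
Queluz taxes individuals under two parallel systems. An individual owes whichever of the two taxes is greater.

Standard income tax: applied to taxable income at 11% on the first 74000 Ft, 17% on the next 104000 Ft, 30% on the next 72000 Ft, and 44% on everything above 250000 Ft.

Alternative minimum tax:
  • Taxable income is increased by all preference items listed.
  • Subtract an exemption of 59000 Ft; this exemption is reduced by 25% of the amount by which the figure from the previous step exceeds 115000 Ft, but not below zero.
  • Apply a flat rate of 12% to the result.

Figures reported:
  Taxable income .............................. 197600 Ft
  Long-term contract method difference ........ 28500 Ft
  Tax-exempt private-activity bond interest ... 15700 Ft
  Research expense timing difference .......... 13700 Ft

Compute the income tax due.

Standard income tax:
  74000 Ft × 11% = 8140 Ft
  104000 Ft × 17% = 17680 Ft
  19600 Ft × 30% = 5880 Ft
  → 31700 Ft

Alternative minimum tax:
  Adjusted income: 197600 Ft + 28500 Ft + 15700 Ft + 13700 Ft = 255500 Ft
  Exemption: 59000 Ft − 25% × (255500 Ft − 115000 Ft) = 59000 Ft − 35125 Ft = 23875 Ft
  Base: 255500 Ft − 23875 Ft = 231625 Ft
  231625 Ft × 12% = 27795 Ft

31700 Ft > 27795 Ft, so the standard income tax governs.

31700 Ft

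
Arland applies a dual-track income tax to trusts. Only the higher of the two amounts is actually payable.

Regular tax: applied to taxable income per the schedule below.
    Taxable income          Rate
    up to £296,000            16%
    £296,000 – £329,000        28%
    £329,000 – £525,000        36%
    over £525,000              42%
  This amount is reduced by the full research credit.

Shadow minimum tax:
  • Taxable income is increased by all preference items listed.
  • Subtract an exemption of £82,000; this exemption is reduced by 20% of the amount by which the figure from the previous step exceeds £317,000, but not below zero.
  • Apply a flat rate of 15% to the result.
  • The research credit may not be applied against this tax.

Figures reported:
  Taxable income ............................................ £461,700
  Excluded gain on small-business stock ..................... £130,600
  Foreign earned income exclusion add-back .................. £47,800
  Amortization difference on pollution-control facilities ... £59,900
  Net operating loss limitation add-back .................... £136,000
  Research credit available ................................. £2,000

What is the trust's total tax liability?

Regular tax:
  £296,000 × 16% = £47,360
  £33,000 × 28% = £9,240
  £132,700 × 36% = £47,772
  → £104,372
  Less research credit £2,000 → £102,372

Shadow minimum tax:
  Adjusted income: £461,700 + £130,600 + £47,800 + £59,900 + £136,000 = £836,000
  Exemption: 20% × (£836,000 − £317,000) = £103,800 ≥ £82,000, so the exemption is fully phased out
  Base: £836,000 − £0 = £836,000
  £836,000 × 15% = £125,400

£125,400 > £102,372, so the shadow minimum tax is the binding amount.

£125,400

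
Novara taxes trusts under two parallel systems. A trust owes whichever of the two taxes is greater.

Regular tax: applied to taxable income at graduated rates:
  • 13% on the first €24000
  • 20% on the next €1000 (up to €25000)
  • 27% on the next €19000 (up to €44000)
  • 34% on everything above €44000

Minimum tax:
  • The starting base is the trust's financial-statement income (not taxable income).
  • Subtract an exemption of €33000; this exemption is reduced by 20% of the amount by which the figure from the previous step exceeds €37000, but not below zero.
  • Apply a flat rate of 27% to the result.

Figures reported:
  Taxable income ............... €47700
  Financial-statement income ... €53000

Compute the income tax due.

Minimum tax:
  Base (financial-statement income): €53000
  Exemption: €33000 − 20% × (€53000 − €37000) = €33000 − €3200 = €29800
  Base: €53000 − €29800 = €23200
  €23200 × 27% = €6264

Regular tax:
  €24000 × 13% = €3120
  €1000 × 20% = €200
  €19000 × 27% = €5130
  €3700 × 34% = €1258
  → €9708

€9708 > €6264, so the regular tax governs.

€9708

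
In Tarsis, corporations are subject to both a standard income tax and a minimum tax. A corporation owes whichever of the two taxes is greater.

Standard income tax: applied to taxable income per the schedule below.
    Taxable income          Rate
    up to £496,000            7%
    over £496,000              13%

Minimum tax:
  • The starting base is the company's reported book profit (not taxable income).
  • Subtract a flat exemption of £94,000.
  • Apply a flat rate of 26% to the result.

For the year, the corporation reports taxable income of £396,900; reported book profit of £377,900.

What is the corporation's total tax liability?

£73,814

Standard income tax:
  £396,900 × 7% = £27,783

Minimum tax:
  Base (reported book profit): £377,900
  Less exemption £94,000 → base £283,900
  £283,900 × 26% = £73,814

£73,814 > £27,783, so the minimum tax is the binding amount.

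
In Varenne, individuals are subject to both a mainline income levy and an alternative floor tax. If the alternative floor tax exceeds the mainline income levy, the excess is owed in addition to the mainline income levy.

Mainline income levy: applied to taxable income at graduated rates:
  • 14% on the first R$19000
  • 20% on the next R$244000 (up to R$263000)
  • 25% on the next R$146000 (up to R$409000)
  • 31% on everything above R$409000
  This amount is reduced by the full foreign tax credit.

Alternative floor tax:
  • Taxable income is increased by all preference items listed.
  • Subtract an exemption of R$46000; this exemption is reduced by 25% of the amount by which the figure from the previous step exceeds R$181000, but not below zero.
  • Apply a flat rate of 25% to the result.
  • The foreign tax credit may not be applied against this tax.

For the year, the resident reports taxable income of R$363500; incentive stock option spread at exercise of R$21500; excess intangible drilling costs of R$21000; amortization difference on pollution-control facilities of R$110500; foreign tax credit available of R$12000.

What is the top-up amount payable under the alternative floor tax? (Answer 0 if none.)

R$64540

Mainline income levy:
  R$19000 × 14% = R$2660
  R$244000 × 20% = R$48800
  R$100500 × 25% = R$25125
  → R$76585
  Less foreign tax credit R$12000 → R$64585

Alternative floor tax:
  Adjusted income: R$363500 + R$21500 + R$21000 + R$110500 = R$516500
  Exemption: 25% × (R$516500 − R$181000) = R$83875 ≥ R$46000, so the exemption is fully phased out
  Base: R$516500 − R$0 = R$516500
  R$516500 × 25% = R$129125

Excess of alternative floor tax over mainline income levy: R$129125 − R$64585 = R$64540.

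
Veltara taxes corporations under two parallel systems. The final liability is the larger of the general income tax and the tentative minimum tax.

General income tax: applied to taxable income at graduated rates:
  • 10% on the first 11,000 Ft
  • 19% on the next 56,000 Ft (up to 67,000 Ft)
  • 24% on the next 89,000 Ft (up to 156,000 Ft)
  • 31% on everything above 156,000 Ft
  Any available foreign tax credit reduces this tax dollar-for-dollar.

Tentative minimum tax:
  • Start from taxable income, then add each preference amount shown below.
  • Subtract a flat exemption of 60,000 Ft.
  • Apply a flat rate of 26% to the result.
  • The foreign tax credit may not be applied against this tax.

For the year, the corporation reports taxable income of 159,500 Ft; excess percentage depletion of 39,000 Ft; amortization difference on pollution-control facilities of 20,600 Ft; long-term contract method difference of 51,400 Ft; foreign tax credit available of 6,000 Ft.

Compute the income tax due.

54,730 Ft

Tentative minimum tax:
  Adjusted income: 159,500 Ft + 39,000 Ft + 20,600 Ft + 51,400 Ft = 270,500 Ft
  Less exemption 60,000 Ft → base 210,500 Ft
  210,500 Ft × 26% = 54,730 Ft

General income tax:
  11,000 Ft × 10% = 1,100 Ft
  56,000 Ft × 19% = 10,640 Ft
  89,000 Ft × 24% = 21,360 Ft
  3,500 Ft × 31% = 1,085 Ft
  → 34,185 Ft
  Less foreign tax credit 6,000 Ft → 28,185 Ft

54,730 Ft > 28,185 Ft, so the tentative minimum tax is the binding amount.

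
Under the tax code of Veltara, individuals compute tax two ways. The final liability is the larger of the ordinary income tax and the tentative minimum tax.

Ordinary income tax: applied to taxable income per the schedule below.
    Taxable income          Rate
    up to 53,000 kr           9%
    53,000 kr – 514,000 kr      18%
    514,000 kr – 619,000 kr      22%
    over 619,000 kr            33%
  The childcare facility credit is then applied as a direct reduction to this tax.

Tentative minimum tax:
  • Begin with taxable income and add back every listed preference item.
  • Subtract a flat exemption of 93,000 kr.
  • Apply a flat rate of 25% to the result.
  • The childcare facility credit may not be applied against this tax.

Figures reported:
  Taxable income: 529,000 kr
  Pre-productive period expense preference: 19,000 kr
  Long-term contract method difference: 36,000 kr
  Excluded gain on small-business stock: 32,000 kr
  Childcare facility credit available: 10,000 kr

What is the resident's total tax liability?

Tentative minimum tax:
  Adjusted income: 529,000 kr + 19,000 kr + 36,000 kr + 32,000 kr = 616,000 kr
  Less exemption 93,000 kr → base 523,000 kr
  523,000 kr × 25% = 130,750 kr

Ordinary income tax:
  53,000 kr × 9% = 4,770 kr
  461,000 kr × 18% = 82,980 kr
  15,000 kr × 22% = 3,300 kr
  → 91,050 kr
  Less childcare facility credit 10,000 kr → 81,050 kr

130,750 kr > 81,050 kr, so the tentative minimum tax is the binding amount.

130,750 kr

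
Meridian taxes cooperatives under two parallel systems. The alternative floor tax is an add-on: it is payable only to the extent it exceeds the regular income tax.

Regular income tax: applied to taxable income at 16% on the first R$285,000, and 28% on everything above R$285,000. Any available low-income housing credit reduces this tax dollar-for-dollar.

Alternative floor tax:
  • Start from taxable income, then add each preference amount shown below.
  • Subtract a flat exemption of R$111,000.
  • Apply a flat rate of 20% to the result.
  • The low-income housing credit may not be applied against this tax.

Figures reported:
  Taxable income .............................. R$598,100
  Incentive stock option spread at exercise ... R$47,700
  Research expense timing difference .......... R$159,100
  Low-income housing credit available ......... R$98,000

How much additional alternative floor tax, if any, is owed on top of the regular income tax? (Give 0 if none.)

Regular income tax:
  R$285,000 × 16% = R$45,600
  R$313,100 × 28% = R$87,668
  → R$133,268
  Less low-income housing credit R$98,000 → R$35,268

Alternative floor tax:
  Adjusted income: R$598,100 + R$47,700 + R$159,100 = R$804,900
  Less exemption R$111,000 → base R$693,900
  R$693,900 × 20% = R$138,780

Excess of alternative floor tax over regular income tax: R$138,780 − R$35,268 = R$103,512.

R$103,512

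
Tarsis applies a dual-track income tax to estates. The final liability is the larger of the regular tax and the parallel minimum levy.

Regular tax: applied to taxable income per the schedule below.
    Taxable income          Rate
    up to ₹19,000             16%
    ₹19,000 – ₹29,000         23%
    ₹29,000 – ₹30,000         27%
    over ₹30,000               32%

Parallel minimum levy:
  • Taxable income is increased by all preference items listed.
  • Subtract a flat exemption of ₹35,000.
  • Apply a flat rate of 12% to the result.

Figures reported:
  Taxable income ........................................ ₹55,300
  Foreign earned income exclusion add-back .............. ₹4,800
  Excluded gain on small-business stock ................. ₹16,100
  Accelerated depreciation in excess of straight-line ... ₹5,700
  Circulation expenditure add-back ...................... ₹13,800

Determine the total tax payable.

Regular tax:
  ₹19,000 × 16% = ₹3,040
  ₹10,000 × 23% = ₹2,300
  ₹1,000 × 27% = ₹270
  ₹25,300 × 32% = ₹8,096
  → ₹13,706

Parallel minimum levy:
  Adjusted income: ₹55,300 + ₹4,800 + ₹16,100 + ₹5,700 + ₹13,800 = ₹95,700
  Less exemption ₹35,000 → base ₹60,700
  ₹60,700 × 12% = ₹7,284

₹13,706 > ₹7,284, so the regular tax governs.

₹13,706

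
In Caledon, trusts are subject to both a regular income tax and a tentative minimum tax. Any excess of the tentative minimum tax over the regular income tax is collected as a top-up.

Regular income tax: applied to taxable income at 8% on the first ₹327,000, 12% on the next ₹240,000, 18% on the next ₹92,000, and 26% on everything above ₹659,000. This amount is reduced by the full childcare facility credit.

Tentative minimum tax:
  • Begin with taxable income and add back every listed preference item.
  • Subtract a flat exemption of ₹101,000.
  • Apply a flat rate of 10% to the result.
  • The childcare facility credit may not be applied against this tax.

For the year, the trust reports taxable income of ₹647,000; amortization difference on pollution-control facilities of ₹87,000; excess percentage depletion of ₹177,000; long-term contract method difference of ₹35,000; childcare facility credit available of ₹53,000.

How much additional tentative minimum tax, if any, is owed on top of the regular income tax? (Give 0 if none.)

Tentative minimum tax:
  Adjusted income: ₹647,000 + ₹87,000 + ₹177,000 + ₹35,000 = ₹946,000
  Less exemption ₹101,000 → base ₹845,000
  ₹845,000 × 10% = ₹84,500

Regular income tax:
  ₹327,000 × 8% = ₹26,160
  ₹240,000 × 12% = ₹28,800
  ₹80,000 × 18% = ₹14,400
  → ₹69,360
  Less childcare facility credit ₹53,000 → ₹16,360

Excess of tentative minimum tax over regular income tax: ₹84,500 − ₹16,360 = ₹68,140.

₹68,140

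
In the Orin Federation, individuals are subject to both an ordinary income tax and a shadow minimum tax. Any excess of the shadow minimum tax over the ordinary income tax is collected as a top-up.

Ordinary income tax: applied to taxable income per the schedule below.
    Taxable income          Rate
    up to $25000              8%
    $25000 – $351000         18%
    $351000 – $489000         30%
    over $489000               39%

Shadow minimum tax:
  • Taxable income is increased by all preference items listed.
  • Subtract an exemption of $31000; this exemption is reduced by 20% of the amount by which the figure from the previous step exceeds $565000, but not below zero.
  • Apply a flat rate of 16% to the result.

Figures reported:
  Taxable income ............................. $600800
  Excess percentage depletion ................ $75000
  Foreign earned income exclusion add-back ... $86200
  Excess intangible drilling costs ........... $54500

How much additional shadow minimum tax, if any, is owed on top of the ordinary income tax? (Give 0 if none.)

$0

Ordinary income tax:
  $25000 × 8% = $2000
  $326000 × 18% = $58680
  $138000 × 30% = $41400
  $111800 × 39% = $43602
  → $145682

Shadow minimum tax:
  Adjusted income: $600800 + $75000 + $86200 + $54500 = $816500
  Exemption: 20% × ($816500 − $565000) = $50300 ≥ $31000, so the exemption is fully phased out
  Base: $816500 − $0 = $816500
  $816500 × 16% = $130640

$130640 ≤ $145682, so no add-on is due.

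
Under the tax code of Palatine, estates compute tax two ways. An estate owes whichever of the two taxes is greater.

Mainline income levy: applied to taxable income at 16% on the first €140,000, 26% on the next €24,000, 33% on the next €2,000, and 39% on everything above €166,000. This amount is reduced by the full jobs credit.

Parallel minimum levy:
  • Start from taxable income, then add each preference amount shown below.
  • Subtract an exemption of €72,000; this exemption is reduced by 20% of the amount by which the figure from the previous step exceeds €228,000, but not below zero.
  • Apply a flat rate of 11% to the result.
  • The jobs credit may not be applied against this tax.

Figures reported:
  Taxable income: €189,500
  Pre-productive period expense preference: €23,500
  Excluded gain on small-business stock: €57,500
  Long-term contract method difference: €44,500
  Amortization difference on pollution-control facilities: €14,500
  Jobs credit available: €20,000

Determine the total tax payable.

€30,558

Mainline income levy:
  €140,000 × 16% = €22,400
  €24,000 × 26% = €6,240
  €2,000 × 33% = €660
  €23,500 × 39% = €9,165
  → €38,465
  Less jobs credit €20,000 → €18,465

Parallel minimum levy:
  Adjusted income: €189,500 + €23,500 + €57,500 + €44,500 + €14,500 = €329,500
  Exemption: €72,000 − 20% × (€329,500 − €228,000) = €72,000 − €20,300 = €51,700
  Base: €329,500 − €51,700 = €277,800
  €277,800 × 11% = €30,558

€30,558 > €18,465, so the parallel minimum levy is the binding amount.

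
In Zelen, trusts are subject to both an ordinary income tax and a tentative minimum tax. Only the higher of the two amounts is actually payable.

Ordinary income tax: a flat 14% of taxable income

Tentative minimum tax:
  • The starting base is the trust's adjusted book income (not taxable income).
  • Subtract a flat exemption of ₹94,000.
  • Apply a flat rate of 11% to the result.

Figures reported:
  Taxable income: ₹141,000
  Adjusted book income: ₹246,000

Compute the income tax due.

₹19,740

Tentative minimum tax:
  Base (adjusted book income): ₹246,000
  Less exemption ₹94,000 → base ₹152,000
  ₹152,000 × 11% = ₹16,720

Ordinary income tax:
  ₹141,000 × 14% = ₹19,740

₹19,740 > ₹16,720, so the ordinary income tax governs.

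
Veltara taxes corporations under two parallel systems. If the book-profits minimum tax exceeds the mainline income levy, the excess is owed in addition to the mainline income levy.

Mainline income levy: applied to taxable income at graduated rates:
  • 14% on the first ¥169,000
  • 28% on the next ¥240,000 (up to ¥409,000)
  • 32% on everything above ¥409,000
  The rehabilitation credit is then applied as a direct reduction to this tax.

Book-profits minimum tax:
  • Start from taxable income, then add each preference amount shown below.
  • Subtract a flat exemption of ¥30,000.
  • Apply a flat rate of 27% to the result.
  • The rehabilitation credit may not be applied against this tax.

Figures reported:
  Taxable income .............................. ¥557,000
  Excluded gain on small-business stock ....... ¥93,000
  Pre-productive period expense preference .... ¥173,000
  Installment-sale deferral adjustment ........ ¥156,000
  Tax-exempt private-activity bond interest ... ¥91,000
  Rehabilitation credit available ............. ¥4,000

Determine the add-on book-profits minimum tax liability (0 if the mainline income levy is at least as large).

Book-profits minimum tax:
  Adjusted income: ¥557,000 + ¥93,000 + ¥173,000 + ¥156,000 + ¥91,000 = ¥1,070,000
  Less exemption ¥30,000 → base ¥1,040,000
  ¥1,040,000 × 27% = ¥280,800

Mainline income levy:
  ¥169,000 × 14% = ¥23,660
  ¥240,000 × 28% = ¥67,200
  ¥148,000 × 32% = ¥47,360
  → ¥138,220
  Less rehabilitation credit ¥4,000 → ¥134,220

Excess of book-profits minimum tax over mainline income levy: ¥280,800 − ¥134,220 = ¥146,580.

¥146,580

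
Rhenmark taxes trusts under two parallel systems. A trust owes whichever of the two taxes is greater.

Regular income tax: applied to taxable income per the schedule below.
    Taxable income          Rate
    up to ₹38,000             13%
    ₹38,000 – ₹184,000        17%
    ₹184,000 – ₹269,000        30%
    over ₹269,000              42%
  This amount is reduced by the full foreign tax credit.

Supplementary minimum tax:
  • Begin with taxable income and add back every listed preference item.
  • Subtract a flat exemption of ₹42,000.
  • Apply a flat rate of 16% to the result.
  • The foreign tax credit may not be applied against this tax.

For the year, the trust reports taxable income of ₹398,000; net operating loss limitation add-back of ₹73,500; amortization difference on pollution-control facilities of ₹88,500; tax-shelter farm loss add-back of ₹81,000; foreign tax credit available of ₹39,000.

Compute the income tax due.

₹95,840

Regular income tax:
  ₹38,000 × 13% = ₹4,940
  ₹146,000 × 17% = ₹24,820
  ₹85,000 × 30% = ₹25,500
  ₹129,000 × 42% = ₹54,180
  → ₹109,440
  Less foreign tax credit ₹39,000 → ₹70,440

Supplementary minimum tax:
  Adjusted income: ₹398,000 + ₹73,500 + ₹88,500 + ₹81,000 = ₹641,000
  Less exemption ₹42,000 → base ₹599,000
  ₹599,000 × 16% = ₹95,840

₹95,840 > ₹70,440, so the supplementary minimum tax is the binding amount.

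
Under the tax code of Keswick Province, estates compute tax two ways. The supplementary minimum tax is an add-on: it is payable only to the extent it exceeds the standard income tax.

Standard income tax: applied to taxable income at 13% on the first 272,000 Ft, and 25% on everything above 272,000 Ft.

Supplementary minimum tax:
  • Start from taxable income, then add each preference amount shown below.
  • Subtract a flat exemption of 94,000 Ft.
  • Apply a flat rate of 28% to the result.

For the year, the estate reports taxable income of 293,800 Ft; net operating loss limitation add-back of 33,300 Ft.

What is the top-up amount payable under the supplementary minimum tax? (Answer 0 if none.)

Supplementary minimum tax:
  Adjusted income: 293,800 Ft + 33,300 Ft = 327,100 Ft
  Less exemption 94,000 Ft → base 233,100 Ft
  233,100 Ft × 28% = 65,268 Ft

Standard income tax:
  272,000 Ft × 13% = 35,360 Ft
  21,800 Ft × 25% = 5,450 Ft
  → 40,810 Ft

Excess of supplementary minimum tax over standard income tax: 65,268 Ft − 40,810 Ft = 24,458 Ft.

24,458 Ft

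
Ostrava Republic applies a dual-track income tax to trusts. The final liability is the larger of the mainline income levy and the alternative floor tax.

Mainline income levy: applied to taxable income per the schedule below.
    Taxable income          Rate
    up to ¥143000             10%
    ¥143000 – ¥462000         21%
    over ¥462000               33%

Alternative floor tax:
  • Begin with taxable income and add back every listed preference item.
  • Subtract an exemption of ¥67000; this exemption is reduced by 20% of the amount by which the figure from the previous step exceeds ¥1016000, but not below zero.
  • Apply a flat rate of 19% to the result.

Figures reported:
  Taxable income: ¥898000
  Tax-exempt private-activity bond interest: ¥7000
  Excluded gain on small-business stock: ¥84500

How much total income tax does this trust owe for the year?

¥225170

Mainline income levy:
  ¥143000 × 10% = ¥14300
  ¥319000 × 21% = ¥66990
  ¥436000 × 33% = ¥143880
  → ¥225170

Alternative floor tax:
  Adjusted income: ¥898000 + ¥7000 + ¥84500 = ¥989500
  Exemption: ¥989500 ≤ ¥1016000, so full ¥67000 applies
  Base: ¥989500 − ¥67000 = ¥922500
  ¥922500 × 19% = ¥175275

¥225170 > ¥175275, so the mainline income levy governs.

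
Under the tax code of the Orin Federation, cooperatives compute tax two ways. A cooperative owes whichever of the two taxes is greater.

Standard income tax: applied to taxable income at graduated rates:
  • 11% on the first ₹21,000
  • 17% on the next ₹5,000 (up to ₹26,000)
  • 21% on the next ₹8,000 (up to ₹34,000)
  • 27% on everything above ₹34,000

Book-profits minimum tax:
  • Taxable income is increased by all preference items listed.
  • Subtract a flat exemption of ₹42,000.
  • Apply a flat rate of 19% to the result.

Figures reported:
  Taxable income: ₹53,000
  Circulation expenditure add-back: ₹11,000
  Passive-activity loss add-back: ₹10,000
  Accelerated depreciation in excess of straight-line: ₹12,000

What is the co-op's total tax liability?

₹9,970

Book-profits minimum tax:
  Adjusted income: ₹53,000 + ₹11,000 + ₹10,000 + ₹12,000 = ₹86,000
  Less exemption ₹42,000 → base ₹44,000
  ₹44,000 × 19% = ₹8,360

Standard income tax:
  ₹21,000 × 11% = ₹2,310
  ₹5,000 × 17% = ₹850
  ₹8,000 × 21% = ₹1,680
  ₹19,000 × 27% = ₹5,130
  → ₹9,970

₹9,970 > ₹8,360, so the standard income tax governs.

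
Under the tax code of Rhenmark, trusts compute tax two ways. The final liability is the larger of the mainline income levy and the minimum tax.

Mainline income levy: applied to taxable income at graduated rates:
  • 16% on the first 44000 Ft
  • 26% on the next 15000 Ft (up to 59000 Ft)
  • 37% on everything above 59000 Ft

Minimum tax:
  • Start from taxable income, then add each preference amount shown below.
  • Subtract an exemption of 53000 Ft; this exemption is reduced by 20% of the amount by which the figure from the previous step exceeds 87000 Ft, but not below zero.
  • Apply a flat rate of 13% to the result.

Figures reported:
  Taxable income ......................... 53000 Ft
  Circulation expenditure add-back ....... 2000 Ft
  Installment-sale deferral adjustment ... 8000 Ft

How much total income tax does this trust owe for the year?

Minimum tax:
  Adjusted income: 53000 Ft + 2000 Ft + 8000 Ft = 63000 Ft
  Exemption: 63000 Ft ≤ 87000 Ft, so full 53000 Ft applies
  Base: 63000 Ft − 53000 Ft = 10000 Ft
  10000 Ft × 13% = 1300 Ft

Mainline income levy:
  44000 Ft × 16% = 7040 Ft
  9000 Ft × 26% = 2340 Ft
  → 9380 Ft

9380 Ft > 1300 Ft, so the mainline income levy governs.

9380 Ft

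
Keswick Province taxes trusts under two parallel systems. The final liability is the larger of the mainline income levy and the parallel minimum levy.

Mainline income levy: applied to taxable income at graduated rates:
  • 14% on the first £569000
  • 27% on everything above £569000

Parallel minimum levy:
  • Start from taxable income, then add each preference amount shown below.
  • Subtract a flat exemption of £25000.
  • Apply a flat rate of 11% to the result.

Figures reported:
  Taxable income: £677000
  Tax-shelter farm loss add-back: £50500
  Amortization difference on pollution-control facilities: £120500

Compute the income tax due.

£108820

Mainline income levy:
  £569000 × 14% = £79660
  £108000 × 27% = £29160
  → £108820

Parallel minimum levy:
  Adjusted income: £677000 + £50500 + £120500 = £848000
  Less exemption £25000 → base £823000
  £823000 × 11% = £90530

£108820 > £90530, so the mainline income levy governs.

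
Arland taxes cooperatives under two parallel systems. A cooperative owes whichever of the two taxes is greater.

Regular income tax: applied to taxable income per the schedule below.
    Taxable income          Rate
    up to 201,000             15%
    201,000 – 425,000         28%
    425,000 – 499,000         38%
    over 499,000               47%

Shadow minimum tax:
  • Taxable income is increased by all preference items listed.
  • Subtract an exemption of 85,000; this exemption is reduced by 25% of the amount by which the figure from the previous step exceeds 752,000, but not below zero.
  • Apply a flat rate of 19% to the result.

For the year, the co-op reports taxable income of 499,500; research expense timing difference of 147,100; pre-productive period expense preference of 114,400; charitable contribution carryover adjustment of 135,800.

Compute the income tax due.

161,120

Regular income tax:
  201,000 × 15% = 30,150
  224,000 × 28% = 62,720
  74,000 × 38% = 28,120
  500 × 47% = 235
  → 121,225

Shadow minimum tax:
  Adjusted income: 499,500 + 147,100 + 114,400 + 135,800 = 896,800
  Exemption: 85,000 − 25% × (896,800 − 752,000) = 85,000 − 36,200 = 48,800
  Base: 896,800 − 48,800 = 848,000
  848,000 × 19% = 161,120

161,120 > 121,225, so the shadow minimum tax is the binding amount.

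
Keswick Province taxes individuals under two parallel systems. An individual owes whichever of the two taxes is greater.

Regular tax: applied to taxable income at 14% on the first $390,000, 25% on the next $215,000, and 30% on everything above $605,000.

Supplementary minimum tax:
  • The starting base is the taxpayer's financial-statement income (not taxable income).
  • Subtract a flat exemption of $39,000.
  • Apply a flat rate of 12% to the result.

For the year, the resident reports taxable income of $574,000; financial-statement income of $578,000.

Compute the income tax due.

$100,600

Supplementary minimum tax:
  Base (financial-statement income): $578,000
  Less exemption $39,000 → base $539,000
  $539,000 × 12% = $64,680

Regular tax:
  $390,000 × 14% = $54,600
  $184,000 × 25% = $46,000
  → $100,600

$100,600 > $64,680, so the regular tax governs.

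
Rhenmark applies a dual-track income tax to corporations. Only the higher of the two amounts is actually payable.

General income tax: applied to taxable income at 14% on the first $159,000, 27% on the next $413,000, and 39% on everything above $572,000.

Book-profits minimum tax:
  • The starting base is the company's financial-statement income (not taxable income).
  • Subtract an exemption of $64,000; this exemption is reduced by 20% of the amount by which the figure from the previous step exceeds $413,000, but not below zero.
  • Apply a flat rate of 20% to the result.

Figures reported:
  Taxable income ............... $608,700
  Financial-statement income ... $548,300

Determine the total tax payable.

General income tax:
  $159,000 × 14% = $22,260
  $413,000 × 27% = $111,510
  $36,700 × 39% = $14,313
  → $148,083

Book-profits minimum tax:
  Base (financial-statement income): $548,300
  Exemption: $64,000 − 20% × ($548,300 − $413,000) = $64,000 − $27,060 = $36,940
  Base: $548,300 − $36,940 = $511,360
  $511,360 × 20% = $102,272

$148,083 > $102,272, so the general income tax governs.

$148,083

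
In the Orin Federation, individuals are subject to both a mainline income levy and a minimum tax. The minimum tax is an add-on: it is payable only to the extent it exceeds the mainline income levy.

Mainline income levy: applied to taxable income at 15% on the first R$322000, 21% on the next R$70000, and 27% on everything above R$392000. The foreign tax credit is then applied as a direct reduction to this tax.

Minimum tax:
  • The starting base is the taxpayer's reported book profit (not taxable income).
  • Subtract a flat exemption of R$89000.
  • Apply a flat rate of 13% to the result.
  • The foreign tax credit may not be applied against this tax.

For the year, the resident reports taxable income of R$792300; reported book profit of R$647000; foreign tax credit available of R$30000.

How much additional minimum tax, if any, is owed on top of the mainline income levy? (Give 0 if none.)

R$0

Minimum tax:
  Base (reported book profit): R$647000
  Less exemption R$89000 → base R$558000
  R$558000 × 13% = R$72540

Mainline income levy:
  R$322000 × 15% = R$48300
  R$70000 × 21% = R$14700
  R$400300 × 27% = R$108081
  → R$171081
  Less foreign tax credit R$30000 → R$141081

R$72540 ≤ R$141081, so no add-on is due.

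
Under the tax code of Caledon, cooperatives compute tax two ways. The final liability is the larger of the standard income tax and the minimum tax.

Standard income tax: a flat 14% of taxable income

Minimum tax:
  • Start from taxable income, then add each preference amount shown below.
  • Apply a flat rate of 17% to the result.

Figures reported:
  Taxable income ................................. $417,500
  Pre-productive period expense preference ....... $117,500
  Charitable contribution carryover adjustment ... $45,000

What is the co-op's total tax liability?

Standard income tax:
  $417,500 × 14% = $58,450

Minimum tax:
  Adjusted income: $417,500 + $117,500 + $45,000 = $580,000
  $580,000 × 17% = $98,600

$98,600 > $58,450, so the minimum tax is the binding amount.

$98,600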